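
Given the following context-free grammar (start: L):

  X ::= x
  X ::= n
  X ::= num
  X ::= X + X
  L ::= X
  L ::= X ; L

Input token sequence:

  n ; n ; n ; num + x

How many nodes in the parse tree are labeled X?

[L [X n] ; [L [X n] ; [L [X n] ; [L [X [X num] + [X x]]]]]]

6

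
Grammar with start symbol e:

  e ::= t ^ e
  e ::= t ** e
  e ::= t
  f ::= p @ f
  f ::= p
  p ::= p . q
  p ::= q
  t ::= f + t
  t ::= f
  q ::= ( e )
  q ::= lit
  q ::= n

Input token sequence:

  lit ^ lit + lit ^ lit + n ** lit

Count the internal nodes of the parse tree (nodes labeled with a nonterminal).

[e [t [f [p [q lit]]]] ^ [e [t [f [p [q lit]]] + [t [f [p [q lit]]]]] ^ [e [t [f [p [q lit]]] + [t [f [p [q n]]]]] ** [e [t [f [p [q lit]]]]]]]]

28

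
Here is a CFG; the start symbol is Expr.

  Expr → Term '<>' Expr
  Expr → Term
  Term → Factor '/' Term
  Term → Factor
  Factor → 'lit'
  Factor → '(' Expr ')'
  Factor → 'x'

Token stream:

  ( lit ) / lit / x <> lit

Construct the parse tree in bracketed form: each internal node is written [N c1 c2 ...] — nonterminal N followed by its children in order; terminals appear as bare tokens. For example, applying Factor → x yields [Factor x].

[Expr [Term [Factor ( [Expr [Term [Factor lit]]] )] / [Term [Factor lit] / [Term [Factor x]]]] <> [Expr [Term [Factor lit]]]]

Expr
Term <> Expr
Factor / Term <> Expr
( Expr ) / Term <> Expr
( Term ) / Term <> Expr
( Factor ) / Term <> Expr
( lit ) / Term <> Expr
( lit ) / Factor / Term <> Expr
( lit ) / lit / Term <> Expr
( lit ) / lit / Factor <> Expr
( lit ) / lit / x <> Expr
( lit ) / lit / x <> Term
( lit ) / lit / x <> Factor
( lit ) / lit / x <> lit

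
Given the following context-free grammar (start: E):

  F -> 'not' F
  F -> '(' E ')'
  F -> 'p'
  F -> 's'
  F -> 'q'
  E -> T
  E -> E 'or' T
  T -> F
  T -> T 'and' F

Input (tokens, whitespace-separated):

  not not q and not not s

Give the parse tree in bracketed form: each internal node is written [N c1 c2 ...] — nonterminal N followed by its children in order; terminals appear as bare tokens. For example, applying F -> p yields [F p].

[E [T [T [F not [F not [F q]]]] and [F not [F not [F s]]]]]

E
T
T and F
F and F
not F and F
not not F and F
not not q and F
not not q and not F
not not q and not not F
not not q and not not s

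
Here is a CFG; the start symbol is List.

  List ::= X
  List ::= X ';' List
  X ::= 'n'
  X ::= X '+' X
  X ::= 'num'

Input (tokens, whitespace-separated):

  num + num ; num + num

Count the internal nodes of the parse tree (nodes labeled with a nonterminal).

8

[List [X [X num] + [X num]] ; [List [X [X num] + [X num]]]]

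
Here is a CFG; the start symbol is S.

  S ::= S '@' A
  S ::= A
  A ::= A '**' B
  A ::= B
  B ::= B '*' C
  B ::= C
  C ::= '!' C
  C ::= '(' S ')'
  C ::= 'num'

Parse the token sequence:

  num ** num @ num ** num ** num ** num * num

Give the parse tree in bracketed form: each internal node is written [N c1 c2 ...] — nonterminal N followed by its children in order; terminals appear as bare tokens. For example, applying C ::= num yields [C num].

[S [S [A [A [B [C num]]] ** [B [C num]]]] @ [A [A [A [A [B [C num]]] ** [B [C num]]] ** [B [C num]]] ** [B [B [C num]] * [C num]]]]

S
S @ A
A @ A
A ** B @ A
B ** B @ A
C ** B @ A
num ** B @ A
num ** C @ A
num ** num @ A
num ** num @ A ** B
num ** num @ A ** B ** B
num ** num @ A ** B ** B ** B
num ** num @ B ** B ** B ** B
num ** num @ C ** B ** B ** B
num ** num @ num ** B ** B ** B
num ** num @ num ** C ** B ** B
num ** num @ num ** num ** B ** B
num ** num @ num ** num ** C ** B
num ** num @ num ** num ** num ** B
num ** num @ num ** num ** num ** B * C
num ** num @ num ** num ** num ** C * C
num ** num @ num ** num ** num ** num * C
num ** num @ num ** num ** num ** num * num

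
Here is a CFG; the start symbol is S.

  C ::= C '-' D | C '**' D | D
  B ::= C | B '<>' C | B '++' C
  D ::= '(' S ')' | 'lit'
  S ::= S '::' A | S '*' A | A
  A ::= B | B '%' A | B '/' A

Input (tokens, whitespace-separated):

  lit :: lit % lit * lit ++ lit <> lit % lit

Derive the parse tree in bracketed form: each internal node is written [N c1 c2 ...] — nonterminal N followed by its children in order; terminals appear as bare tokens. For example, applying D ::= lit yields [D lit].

[S [S [S [A [B [C [D lit]]]]] :: [A [B [C [D lit]]] % [A [B [C [D lit]]]]]] * [A [B [B [B [C [D lit]]] ++ [C [D lit]]] <> [C [D lit]]] % [A [B [C [D lit]]]]]]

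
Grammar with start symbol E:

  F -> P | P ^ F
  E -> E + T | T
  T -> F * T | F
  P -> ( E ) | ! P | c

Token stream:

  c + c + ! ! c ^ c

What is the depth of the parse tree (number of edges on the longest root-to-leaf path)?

6

[E [E [E [T [F [P c]]]] + [T [F [P c]]]] + [T [F [P ! [P ! [P c]]] ^ [F [P c]]]]]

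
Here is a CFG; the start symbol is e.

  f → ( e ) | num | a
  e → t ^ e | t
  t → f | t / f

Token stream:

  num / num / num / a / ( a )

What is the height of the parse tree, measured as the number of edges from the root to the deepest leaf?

7

[e [t [t [t [t [t [f num]] / [f num]] / [f num]] / [f a]] / [f ( [e [t [f a]]] )]]]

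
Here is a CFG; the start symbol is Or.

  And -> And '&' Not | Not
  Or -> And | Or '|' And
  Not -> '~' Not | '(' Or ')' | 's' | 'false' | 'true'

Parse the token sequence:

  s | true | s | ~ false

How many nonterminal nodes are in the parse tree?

[Or [Or [Or [Or [And [Not s]]] | [And [Not true]]] | [And [Not s]]] | [And [Not ~ [Not false]]]]

13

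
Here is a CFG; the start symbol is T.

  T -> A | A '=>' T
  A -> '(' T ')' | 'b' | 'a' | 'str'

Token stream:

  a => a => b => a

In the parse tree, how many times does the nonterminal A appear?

[T [A a] => [T [A a] => [T [A b] => [T [A a]]]]]

4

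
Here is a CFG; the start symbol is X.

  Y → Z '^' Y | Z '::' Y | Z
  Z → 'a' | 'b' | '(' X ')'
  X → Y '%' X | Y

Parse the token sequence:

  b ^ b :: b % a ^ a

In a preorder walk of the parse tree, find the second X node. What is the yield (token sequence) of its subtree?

[X [Y [Z b] ^ [Y [Z b] :: [Y [Z b]]]] % [X [Y [Z a] ^ [Y [Z a]]]]]

a ^ a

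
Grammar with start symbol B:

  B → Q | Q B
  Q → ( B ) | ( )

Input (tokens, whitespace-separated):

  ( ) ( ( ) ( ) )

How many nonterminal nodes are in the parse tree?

8

[B [Q ( )] [B [Q ( [B [Q ( )] [B [Q ( )]]] )]]]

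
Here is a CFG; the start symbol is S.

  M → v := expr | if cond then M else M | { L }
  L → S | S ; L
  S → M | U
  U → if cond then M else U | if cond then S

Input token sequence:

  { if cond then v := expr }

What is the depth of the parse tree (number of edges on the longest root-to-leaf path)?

[S [M { [L [S [U if cond then [S [M v := expr]]]]] }]]

7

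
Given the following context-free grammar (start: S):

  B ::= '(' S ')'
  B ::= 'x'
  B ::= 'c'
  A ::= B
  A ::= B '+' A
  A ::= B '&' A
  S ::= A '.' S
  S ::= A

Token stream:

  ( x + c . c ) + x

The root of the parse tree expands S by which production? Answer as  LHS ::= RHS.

[S [A [B ( [S [A [B x] + [A [B c]]] . [S [A [B c]]]] )] + [A [B x]]]]

S ::= A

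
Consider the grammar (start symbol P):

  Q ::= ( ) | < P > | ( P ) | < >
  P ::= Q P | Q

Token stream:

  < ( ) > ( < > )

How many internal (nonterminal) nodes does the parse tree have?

[P [Q < [P [Q ( )]] >] [P [Q ( [P [Q < >]] )]]]

8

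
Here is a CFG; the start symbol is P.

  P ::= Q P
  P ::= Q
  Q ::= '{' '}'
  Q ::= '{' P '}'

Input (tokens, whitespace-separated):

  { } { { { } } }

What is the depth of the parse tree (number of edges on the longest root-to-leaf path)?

[P [Q { }] [P [Q { [P [Q { [P [Q { }]] }]] }]]]

7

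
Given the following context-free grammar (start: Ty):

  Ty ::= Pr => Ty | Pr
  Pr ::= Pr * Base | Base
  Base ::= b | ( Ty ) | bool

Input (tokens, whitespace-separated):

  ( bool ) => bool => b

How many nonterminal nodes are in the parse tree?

[Ty [Pr [Base ( [Ty [Pr [Base bool]]] )]] => [Ty [Pr [Base bool]] => [Ty [Pr [Base b]]]]]

12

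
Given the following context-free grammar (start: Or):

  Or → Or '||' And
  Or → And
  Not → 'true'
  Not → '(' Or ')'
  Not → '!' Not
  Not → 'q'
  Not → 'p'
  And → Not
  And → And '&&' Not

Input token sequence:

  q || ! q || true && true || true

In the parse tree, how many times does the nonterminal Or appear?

[Or [Or [Or [Or [And [Not q]]] || [And [Not ! [Not q]]]] || [And [And [Not true]] && [Not true]]] || [And [Not true]]]

4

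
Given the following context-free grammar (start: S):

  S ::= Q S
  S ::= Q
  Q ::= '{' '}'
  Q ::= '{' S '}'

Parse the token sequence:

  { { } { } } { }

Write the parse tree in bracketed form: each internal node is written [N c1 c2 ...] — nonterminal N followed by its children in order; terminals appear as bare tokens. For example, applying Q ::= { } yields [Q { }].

[S [Q { [S [Q { }] [S [Q { }]]] }] [S [Q { }]]]

S
Q S
{ S } S
{ Q S } S
{ { } S } S
{ { } Q } S
{ { } { } } S
{ { } { } } Q
{ { } { } } { }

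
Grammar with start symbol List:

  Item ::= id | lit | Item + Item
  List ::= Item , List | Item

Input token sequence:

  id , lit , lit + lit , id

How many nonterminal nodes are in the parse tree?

10

[List [Item id] , [List [Item lit] , [List [Item [Item lit] + [Item lit]] , [List [Item id]]]]]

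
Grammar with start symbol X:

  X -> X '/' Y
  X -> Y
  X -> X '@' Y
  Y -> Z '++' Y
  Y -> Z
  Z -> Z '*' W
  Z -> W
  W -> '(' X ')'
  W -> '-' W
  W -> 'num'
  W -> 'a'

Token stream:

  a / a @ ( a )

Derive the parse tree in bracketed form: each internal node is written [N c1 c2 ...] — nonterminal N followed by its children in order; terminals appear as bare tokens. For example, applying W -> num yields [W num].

X
X @ Y
X / Y @ Y
Y / Y @ Y
Z / Y @ Y
W / Y @ Y
a / Y @ Y
a / Z @ Y
a / W @ Y
a / a @ Y
a / a @ Z
a / a @ W
a / a @ ( X )
a / a @ ( Y )
a / a @ ( Z )
a / a @ ( W )
a / a @ ( a )

[X [X [X [Y [Z [W a]]]] / [Y [Z [W a]]]] @ [Y [Z [W ( [X [Y [Z [W a]]]] )]]]]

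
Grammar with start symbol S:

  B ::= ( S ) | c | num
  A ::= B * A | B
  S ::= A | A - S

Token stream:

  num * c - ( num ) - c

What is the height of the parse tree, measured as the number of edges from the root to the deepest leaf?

7

[S [A [B num] * [A [B c]]] - [S [A [B ( [S [A [B num]]] )]] - [S [A [B c]]]]]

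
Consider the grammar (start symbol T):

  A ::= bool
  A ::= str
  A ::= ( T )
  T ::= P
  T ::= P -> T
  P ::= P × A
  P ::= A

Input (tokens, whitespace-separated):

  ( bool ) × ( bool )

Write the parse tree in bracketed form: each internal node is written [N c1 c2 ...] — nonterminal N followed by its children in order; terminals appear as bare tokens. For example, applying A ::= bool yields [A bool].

T
P
P × A
A × A
( T ) × A
( P ) × A
( A ) × A
( bool ) × A
( bool ) × ( T )
( bool ) × ( P )
( bool ) × ( A )
( bool ) × ( bool )

[T [P [P [A ( [T [P [A bool]]] )]] × [A ( [T [P [A bool]]] )]]]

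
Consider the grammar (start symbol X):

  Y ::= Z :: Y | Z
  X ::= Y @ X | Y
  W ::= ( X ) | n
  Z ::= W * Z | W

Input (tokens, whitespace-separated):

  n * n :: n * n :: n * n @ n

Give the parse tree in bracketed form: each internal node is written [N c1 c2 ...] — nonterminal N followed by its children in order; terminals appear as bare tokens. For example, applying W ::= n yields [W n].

X
Y @ X
Z :: Y @ X
W * Z :: Y @ X
n * Z :: Y @ X
n * W :: Y @ X
n * n :: Y @ X
n * n :: Z :: Y @ X
n * n :: W * Z :: Y @ X
n * n :: n * Z :: Y @ X
n * n :: n * W :: Y @ X
n * n :: n * n :: Y @ X
n * n :: n * n :: Z @ X
n * n :: n * n :: W * Z @ X
n * n :: n * n :: n * Z @ X
n * n :: n * n :: n * W @ X
n * n :: n * n :: n * n @ X
n * n :: n * n :: n * n @ Y
n * n :: n * n :: n * n @ Z
n * n :: n * n :: n * n @ W
n * n :: n * n :: n * n @ n

[X [Y [Z [W n] * [Z [W n]]] :: [Y [Z [W n] * [Z [W n]]] :: [Y [Z [W n] * [Z [W n]]]]]] @ [X [Y [Z [W n]]]]]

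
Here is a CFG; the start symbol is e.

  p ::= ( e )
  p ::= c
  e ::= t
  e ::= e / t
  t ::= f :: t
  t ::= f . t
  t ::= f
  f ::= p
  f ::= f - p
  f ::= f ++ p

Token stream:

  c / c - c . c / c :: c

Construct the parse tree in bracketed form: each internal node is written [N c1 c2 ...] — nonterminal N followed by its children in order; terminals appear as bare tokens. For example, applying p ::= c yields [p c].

[e [e [e [t [f [p c]]]] / [t [f [f [p c]] - [p c]] . [t [f [p c]]]]] / [t [f [p c]] :: [t [f [p c]]]]]

e
e / t
e / t / t
t / t / t
f / t / t
p / t / t
c / t / t
c / f . t / t
c / f - p . t / t
c / p - p . t / t
c / c - p . t / t
c / c - c . t / t
c / c - c . f / t
c / c - c . p / t
c / c - c . c / t
c / c - c . c / f :: t
c / c - c . c / p :: t
c / c - c . c / c :: t
c / c - c . c / c :: f
c / c - c . c / c :: p
c / c - c . c / c :: c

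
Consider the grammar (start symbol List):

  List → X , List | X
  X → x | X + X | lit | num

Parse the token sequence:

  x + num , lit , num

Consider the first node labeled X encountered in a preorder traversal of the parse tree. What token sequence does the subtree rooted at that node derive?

x + num

[List [X [X x] + [X num]] , [List [X lit] , [List [X num]]]]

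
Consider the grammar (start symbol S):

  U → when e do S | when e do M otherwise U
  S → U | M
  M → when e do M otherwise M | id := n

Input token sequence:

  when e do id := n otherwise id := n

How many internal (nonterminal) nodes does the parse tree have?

[S [M when e do [M id := n] otherwise [M id := n]]]

4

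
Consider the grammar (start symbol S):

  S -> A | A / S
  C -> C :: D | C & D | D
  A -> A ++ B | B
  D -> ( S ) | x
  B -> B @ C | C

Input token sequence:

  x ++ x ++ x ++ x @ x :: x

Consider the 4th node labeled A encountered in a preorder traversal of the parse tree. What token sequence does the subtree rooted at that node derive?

[S [A [A [A [A [B [C [D x]]]] ++ [B [C [D x]]]] ++ [B [C [D x]]]] ++ [B [B [C [D x]]] @ [C [C [D x]] :: [D x]]]]]

x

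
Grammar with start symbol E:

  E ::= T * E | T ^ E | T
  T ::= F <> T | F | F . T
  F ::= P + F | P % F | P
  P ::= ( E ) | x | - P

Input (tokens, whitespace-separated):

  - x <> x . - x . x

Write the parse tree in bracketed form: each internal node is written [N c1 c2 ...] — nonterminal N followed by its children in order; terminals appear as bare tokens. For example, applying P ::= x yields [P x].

E
T
F <> T
P <> T
- P <> T
- x <> T
- x <> F . T
- x <> P . T
- x <> x . T
- x <> x . F . T
- x <> x . P . T
- x <> x . - P . T
- x <> x . - x . T
- x <> x . - x . F
- x <> x . - x . P
- x <> x . - x . x

[E [T [F [P - [P x]]] <> [T [F [P x]] . [T [F [P - [P x]]] . [T [F [P x]]]]]]]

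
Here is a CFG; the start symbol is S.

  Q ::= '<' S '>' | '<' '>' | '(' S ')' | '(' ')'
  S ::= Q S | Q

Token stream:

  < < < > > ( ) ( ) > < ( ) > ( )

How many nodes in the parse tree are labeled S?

[S [Q < [S [Q < [S [Q < >]] >] [S [Q ( )] [S [Q ( )]]]] >] [S [Q < [S [Q ( )]] >] [S [Q ( )]]]]

8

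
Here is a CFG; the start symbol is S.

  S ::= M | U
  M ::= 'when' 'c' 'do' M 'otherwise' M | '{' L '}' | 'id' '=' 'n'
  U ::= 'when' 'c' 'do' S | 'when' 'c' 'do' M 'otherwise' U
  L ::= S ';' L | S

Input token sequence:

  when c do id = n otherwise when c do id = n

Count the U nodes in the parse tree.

2

[S [U when c do [M id = n] otherwise [U when c do [S [M id = n]]]]]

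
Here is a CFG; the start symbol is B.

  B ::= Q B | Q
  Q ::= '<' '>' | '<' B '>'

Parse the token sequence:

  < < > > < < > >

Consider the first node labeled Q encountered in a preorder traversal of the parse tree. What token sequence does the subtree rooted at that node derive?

[B [Q < [B [Q < >]] >] [B [Q < [B [Q < >]] >]]]

< < > >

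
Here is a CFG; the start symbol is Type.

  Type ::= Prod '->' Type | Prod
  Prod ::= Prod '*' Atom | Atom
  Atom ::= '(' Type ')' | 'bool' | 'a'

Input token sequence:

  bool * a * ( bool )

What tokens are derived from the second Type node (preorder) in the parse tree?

[Type [Prod [Prod [Prod [Atom bool]] * [Atom a]] * [Atom ( [Type [Prod [Atom bool]]] )]]]

bool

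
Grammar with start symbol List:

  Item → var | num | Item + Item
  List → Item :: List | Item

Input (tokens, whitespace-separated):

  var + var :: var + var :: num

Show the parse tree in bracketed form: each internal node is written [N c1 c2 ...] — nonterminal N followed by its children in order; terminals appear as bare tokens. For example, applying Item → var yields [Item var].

[List [Item [Item var] + [Item var]] :: [List [Item [Item var] + [Item var]] :: [List [Item num]]]]

List
Item :: List
Item + Item :: List
var + Item :: List
var + var :: List
var + var :: Item :: List
var + var :: Item + Item :: List
var + var :: var + Item :: List
var + var :: var + var :: List
var + var :: var + var :: Item
var + var :: var + var :: num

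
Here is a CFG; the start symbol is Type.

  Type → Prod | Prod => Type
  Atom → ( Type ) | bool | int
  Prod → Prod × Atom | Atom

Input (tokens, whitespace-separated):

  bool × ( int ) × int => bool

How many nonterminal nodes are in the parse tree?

[Type [Prod [Prod [Prod [Atom bool]] × [Atom ( [Type [Prod [Atom int]]] )]] × [Atom int]] => [Type [Prod [Atom bool]]]]

13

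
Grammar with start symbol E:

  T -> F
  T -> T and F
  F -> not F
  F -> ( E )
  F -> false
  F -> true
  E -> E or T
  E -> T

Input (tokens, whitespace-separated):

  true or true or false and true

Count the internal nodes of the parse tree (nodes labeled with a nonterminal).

11

[E [E [E [T [F true]]] or [T [F true]]] or [T [T [F false]] and [F true]]]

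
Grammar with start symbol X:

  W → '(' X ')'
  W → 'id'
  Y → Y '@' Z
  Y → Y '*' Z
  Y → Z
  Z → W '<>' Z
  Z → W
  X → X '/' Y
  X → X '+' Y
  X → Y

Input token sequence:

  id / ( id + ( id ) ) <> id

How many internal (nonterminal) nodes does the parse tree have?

22

[X [X [Y [Z [W id]]]] / [Y [Z [W ( [X [X [Y [Z [W id]]]] + [Y [Z [W ( [X [Y [Z [W id]]]] )]]]] )] <> [Z [W id]]]]]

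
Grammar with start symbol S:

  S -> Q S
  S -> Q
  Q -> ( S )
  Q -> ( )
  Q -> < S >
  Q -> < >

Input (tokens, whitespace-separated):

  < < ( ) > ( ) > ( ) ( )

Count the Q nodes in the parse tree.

[S [Q < [S [Q < [S [Q ( )]] >] [S [Q ( )]]] >] [S [Q ( )] [S [Q ( )]]]]

6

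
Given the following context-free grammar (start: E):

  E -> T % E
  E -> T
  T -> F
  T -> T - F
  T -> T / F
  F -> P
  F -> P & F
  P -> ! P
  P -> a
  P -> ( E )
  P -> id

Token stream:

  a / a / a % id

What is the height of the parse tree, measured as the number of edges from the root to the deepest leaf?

6

[E [T [T [T [F [P a]]] / [F [P a]]] / [F [P a]]] % [E [T [F [P id]]]]]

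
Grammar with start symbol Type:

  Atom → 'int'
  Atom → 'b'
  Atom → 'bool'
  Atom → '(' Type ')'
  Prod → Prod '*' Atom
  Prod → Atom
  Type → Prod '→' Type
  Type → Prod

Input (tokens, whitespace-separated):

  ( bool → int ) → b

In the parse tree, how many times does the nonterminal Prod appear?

4

[Type [Prod [Atom ( [Type [Prod [Atom bool]] → [Type [Prod [Atom int]]]] )]] → [Type [Prod [Atom b]]]]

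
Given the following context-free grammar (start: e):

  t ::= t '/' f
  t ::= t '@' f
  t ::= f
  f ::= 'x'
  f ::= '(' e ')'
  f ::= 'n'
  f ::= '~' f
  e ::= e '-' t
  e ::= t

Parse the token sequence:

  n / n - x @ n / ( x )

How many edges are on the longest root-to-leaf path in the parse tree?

[e [e [t [t [f n]] / [f n]]] - [t [t [t [f x]] @ [f n]] / [f ( [e [t [f x]]] )]]]

6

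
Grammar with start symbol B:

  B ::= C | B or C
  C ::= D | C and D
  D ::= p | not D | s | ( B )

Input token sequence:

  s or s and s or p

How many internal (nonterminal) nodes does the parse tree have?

11

[B [B [B [C [D s]]] or [C [C [D s]] and [D s]]] or [C [D p]]]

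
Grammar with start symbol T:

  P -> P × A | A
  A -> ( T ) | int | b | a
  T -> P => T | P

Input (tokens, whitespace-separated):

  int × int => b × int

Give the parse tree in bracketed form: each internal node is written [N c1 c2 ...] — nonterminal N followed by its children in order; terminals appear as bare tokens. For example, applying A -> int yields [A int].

[T [P [P [A int]] × [A int]] => [T [P [P [A b]] × [A int]]]]

T
P => T
P × A => T
A × A => T
int × A => T
int × int => T
int × int => P
int × int => P × A
int × int => A × A
int × int => b × A
int × int => b × int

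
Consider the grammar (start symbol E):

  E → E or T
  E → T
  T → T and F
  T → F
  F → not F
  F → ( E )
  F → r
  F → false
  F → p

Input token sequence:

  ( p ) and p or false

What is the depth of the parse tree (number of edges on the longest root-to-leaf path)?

8

[E [E [T [T [F ( [E [T [F p]]] )]] and [F p]]] or [T [F false]]]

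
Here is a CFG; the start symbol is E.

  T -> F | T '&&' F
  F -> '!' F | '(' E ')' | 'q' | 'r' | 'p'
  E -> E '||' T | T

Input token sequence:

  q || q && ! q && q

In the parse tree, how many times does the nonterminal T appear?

4

[E [E [T [F q]]] || [T [T [T [F q]] && [F ! [F q]]] && [F q]]]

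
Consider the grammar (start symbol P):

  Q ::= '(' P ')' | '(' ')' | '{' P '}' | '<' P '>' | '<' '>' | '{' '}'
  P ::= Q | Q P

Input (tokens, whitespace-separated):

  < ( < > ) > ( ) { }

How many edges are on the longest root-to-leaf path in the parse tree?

[P [Q < [P [Q ( [P [Q < >]] )]] >] [P [Q ( )] [P [Q { }]]]]

6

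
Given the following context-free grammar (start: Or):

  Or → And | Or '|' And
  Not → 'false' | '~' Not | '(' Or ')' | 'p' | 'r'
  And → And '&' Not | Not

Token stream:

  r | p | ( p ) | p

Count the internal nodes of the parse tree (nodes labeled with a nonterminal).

15

[Or [Or [Or [Or [And [Not r]]] | [And [Not p]]] | [And [Not ( [Or [And [Not p]]] )]]] | [And [Not p]]]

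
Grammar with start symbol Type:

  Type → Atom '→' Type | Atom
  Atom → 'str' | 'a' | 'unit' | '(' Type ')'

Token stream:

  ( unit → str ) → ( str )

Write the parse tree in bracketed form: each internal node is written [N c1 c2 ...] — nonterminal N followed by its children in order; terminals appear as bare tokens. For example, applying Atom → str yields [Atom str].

Type
Atom → Type
( Type ) → Type
( Atom → Type ) → Type
( unit → Type ) → Type
( unit → Atom ) → Type
( unit → str ) → Type
( unit → str ) → Atom
( unit → str ) → ( Type )
( unit → str ) → ( Atom )
( unit → str ) → ( str )

[Type [Atom ( [Type [Atom unit] → [Type [Atom str]]] )] → [Type [Atom ( [Type [Atom str]] )]]]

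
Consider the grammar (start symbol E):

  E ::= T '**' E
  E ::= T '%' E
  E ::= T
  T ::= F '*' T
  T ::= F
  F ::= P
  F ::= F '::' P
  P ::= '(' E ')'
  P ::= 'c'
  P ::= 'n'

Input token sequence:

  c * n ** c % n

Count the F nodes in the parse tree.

[E [T [F [P c]] * [T [F [P n]]]] ** [E [T [F [P c]]] % [E [T [F [P n]]]]]]

4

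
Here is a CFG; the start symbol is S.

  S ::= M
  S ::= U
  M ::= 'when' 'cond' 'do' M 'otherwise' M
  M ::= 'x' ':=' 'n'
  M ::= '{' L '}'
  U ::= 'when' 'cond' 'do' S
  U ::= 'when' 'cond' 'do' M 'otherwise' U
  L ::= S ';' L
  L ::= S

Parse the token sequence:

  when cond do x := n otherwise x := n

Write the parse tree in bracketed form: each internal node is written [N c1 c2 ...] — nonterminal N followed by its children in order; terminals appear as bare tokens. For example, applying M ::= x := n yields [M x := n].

[S [M when cond do [M x := n] otherwise [M x := n]]]

S
M
when cond do M otherwise M
when cond do x := n otherwise M
when cond do x := n otherwise x := n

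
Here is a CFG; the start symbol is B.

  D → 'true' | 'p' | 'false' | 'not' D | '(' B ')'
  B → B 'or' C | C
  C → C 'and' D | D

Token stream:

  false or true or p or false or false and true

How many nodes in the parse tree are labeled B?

[B [B [B [B [B [C [D false]]] or [C [D true]]] or [C [D p]]] or [C [D false]]] or [C [C [D false]] and [D true]]]

5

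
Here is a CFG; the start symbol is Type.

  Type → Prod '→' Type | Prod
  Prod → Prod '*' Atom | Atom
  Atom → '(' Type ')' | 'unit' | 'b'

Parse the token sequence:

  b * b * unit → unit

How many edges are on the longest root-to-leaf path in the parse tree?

[Type [Prod [Prod [Prod [Atom b]] * [Atom b]] * [Atom unit]] → [Type [Prod [Atom unit]]]]

5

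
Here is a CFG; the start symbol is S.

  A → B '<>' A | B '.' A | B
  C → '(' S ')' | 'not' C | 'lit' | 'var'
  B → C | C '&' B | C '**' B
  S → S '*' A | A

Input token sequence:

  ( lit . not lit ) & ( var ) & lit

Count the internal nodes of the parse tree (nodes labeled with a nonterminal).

20

[S [A [B [C ( [S [A [B [C lit]] . [A [B [C not [C lit]]]]]] )] & [B [C ( [S [A [B [C var]]]] )] & [B [C lit]]]]]]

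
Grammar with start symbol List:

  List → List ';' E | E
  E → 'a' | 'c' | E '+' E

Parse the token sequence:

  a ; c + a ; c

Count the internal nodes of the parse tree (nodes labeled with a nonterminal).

8

[List [List [List [E a]] ; [E [E c] + [E a]]] ; [E c]]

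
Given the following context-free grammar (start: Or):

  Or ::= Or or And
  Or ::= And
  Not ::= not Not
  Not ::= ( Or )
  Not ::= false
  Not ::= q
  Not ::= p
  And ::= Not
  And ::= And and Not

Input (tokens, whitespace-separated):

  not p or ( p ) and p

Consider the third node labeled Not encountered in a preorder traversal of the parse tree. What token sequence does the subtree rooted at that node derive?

[Or [Or [And [Not not [Not p]]]] or [And [And [Not ( [Or [And [Not p]]] )]] and [Not p]]]

( p )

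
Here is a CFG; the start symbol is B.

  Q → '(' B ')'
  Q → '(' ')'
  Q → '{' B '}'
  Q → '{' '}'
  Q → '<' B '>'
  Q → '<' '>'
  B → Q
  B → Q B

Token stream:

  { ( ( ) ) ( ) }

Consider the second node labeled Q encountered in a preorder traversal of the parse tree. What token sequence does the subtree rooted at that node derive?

[B [Q { [B [Q ( [B [Q ( )]] )] [B [Q ( )]]] }]]

( ( ) )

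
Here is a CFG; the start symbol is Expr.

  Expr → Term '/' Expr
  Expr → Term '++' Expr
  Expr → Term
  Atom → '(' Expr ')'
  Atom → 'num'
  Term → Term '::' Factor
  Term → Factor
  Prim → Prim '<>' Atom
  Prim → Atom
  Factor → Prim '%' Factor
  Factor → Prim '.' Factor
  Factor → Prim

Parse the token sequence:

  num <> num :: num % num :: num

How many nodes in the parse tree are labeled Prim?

[Expr [Term [Term [Term [Factor [Prim [Prim [Atom num]] <> [Atom num]]]] :: [Factor [Prim [Atom num]] % [Factor [Prim [Atom num]]]]] :: [Factor [Prim [Atom num]]]]]

5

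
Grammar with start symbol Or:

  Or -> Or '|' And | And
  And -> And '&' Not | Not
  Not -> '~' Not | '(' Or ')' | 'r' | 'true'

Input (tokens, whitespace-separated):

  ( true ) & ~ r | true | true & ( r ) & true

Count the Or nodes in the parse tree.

[Or [Or [Or [And [And [Not ( [Or [And [Not true]]] )]] & [Not ~ [Not r]]]] | [And [Not true]]] | [And [And [And [Not true]] & [Not ( [Or [And [Not r]]] )]] & [Not true]]]

5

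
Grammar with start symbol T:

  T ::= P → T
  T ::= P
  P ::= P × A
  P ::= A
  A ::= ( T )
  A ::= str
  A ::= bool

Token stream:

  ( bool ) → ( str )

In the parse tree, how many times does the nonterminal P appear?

4

[T [P [A ( [T [P [A bool]]] )]] → [T [P [A ( [T [P [A str]]] )]]]]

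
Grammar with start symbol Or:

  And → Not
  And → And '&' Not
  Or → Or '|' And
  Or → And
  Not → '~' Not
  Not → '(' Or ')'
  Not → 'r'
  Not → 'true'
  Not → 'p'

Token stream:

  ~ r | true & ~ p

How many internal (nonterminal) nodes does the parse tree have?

10

[Or [Or [And [Not ~ [Not r]]]] | [And [And [Not true]] & [Not ~ [Not p]]]]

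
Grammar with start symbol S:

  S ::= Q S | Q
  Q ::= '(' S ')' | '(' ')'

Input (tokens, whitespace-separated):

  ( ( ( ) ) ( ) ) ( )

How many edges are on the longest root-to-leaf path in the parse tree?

6

[S [Q ( [S [Q ( [S [Q ( )]] )] [S [Q ( )]]] )] [S [Q ( )]]]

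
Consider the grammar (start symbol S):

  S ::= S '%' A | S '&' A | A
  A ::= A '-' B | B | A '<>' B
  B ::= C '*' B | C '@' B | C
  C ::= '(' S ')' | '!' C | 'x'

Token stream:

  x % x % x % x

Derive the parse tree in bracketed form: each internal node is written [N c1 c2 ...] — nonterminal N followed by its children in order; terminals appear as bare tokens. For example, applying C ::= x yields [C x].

[S [S [S [S [A [B [C x]]]] % [A [B [C x]]]] % [A [B [C x]]]] % [A [B [C x]]]]

S
S % A
S % A % A
S % A % A % A
A % A % A % A
B % A % A % A
C % A % A % A
x % A % A % A
x % B % A % A
x % C % A % A
x % x % A % A
x % x % B % A
x % x % C % A
x % x % x % A
x % x % x % B
x % x % x % C
x % x % x % x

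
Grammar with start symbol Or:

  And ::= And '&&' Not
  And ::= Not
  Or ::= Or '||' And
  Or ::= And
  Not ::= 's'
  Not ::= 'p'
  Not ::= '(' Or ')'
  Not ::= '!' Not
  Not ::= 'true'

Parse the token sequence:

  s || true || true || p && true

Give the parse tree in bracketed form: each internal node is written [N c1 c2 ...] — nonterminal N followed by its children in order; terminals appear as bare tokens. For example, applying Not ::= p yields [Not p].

Or
Or || And
Or || And || And
Or || And || And || And
And || And || And || And
Not || And || And || And
s || And || And || And
s || Not || And || And
s || true || And || And
s || true || Not || And
s || true || true || And
s || true || true || And && Not
s || true || true || Not && Not
s || true || true || p && Not
s || true || true || p && true

[Or [Or [Or [Or [And [Not s]]] || [And [Not true]]] || [And [Not true]]] || [And [And [Not p]] && [Not true]]]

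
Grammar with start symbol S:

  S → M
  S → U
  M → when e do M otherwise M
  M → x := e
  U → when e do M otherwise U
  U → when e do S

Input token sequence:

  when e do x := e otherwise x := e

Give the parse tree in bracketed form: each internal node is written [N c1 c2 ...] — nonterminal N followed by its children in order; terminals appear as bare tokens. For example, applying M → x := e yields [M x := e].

S
M
when e do M otherwise M
when e do x := e otherwise M
when e do x := e otherwise x := e

[S [M when e do [M x := e] otherwise [M x := e]]]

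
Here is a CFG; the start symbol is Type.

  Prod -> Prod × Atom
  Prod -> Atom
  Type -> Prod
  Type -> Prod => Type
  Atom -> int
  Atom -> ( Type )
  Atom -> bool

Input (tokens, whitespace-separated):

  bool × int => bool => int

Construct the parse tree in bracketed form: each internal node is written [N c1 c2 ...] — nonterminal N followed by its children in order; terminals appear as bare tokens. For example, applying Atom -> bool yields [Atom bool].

Type
Prod => Type
Prod × Atom => Type
Atom × Atom => Type
bool × Atom => Type
bool × int => Type
bool × int => Prod => Type
bool × int => Atom => Type
bool × int => bool => Type
bool × int => bool => Prod
bool × int => bool => Atom
bool × int => bool => int

[Type [Prod [Prod [Atom bool]] × [Atom int]] => [Type [Prod [Atom bool]] => [Type [Prod [Atom int]]]]]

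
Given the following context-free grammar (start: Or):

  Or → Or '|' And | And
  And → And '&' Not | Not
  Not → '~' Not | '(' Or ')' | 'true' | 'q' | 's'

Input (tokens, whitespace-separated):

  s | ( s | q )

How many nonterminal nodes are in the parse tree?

[Or [Or [And [Not s]]] | [And [Not ( [Or [Or [And [Not s]]] | [And [Not q]]] )]]]

12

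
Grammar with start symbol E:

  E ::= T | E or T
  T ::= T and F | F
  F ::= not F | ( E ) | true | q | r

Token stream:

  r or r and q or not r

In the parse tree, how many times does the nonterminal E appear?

3

[E [E [E [T [F r]]] or [T [T [F r]] and [F q]]] or [T [F not [F r]]]]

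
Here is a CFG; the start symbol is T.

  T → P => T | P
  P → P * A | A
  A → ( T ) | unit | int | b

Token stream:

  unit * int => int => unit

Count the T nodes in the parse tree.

[T [P [P [A unit]] * [A int]] => [T [P [A int]] => [T [P [A unit]]]]]

3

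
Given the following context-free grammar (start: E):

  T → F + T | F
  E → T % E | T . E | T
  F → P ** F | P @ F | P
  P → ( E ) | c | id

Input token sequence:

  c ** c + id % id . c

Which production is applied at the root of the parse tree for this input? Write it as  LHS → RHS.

[E [T [F [P c] ** [F [P c]]] + [T [F [P id]]]] % [E [T [F [P id]]] . [E [T [F [P c]]]]]]

E → T % E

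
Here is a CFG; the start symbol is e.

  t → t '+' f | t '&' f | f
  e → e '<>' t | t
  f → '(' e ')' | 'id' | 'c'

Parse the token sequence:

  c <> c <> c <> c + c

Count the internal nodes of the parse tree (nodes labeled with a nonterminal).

14

[e [e [e [e [t [f c]]] <> [t [f c]]] <> [t [f c]]] <> [t [t [f c]] + [f c]]]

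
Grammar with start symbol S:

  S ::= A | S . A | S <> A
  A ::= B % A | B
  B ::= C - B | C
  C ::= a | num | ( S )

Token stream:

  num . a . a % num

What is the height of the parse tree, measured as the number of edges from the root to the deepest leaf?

6

[S [S [S [A [B [C num]]]] . [A [B [C a]]]] . [A [B [C a]] % [A [B [C num]]]]]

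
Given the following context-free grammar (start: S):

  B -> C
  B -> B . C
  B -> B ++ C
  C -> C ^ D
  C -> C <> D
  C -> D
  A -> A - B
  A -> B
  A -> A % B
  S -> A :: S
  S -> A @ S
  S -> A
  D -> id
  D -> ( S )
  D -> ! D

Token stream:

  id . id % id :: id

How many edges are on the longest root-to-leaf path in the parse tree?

[S [A [A [B [B [C [D id]]] . [C [D id]]]] % [B [C [D id]]]] :: [S [A [B [C [D id]]]]]]

7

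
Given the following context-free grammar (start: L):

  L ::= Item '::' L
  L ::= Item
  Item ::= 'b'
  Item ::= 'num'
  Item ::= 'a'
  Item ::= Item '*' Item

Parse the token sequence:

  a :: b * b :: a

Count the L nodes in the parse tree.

[L [Item a] :: [L [Item [Item b] * [Item b]] :: [L [Item a]]]]

3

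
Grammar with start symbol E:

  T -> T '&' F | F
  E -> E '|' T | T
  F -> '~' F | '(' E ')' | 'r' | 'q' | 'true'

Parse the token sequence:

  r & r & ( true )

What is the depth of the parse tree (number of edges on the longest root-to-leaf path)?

6

[E [T [T [T [F r]] & [F r]] & [F ( [E [T [F true]]] )]]]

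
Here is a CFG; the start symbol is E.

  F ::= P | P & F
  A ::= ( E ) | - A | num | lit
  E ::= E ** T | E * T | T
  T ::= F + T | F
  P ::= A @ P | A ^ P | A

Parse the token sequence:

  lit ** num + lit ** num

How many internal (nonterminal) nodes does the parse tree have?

19

[E [E [E [T [F [P [A lit]]]]] ** [T [F [P [A num]]] + [T [F [P [A lit]]]]]] ** [T [F [P [A num]]]]]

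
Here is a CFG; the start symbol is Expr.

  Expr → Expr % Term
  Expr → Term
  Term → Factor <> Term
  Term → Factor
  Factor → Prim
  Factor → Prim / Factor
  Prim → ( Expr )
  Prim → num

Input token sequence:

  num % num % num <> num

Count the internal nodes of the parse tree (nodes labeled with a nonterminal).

15

[Expr [Expr [Expr [Term [Factor [Prim num]]]] % [Term [Factor [Prim num]]]] % [Term [Factor [Prim num]] <> [Term [Factor [Prim num]]]]]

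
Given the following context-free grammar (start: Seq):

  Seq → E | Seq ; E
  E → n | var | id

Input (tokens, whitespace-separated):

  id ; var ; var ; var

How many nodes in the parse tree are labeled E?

4

[Seq [Seq [Seq [Seq [E id]] ; [E var]] ; [E var]] ; [E var]]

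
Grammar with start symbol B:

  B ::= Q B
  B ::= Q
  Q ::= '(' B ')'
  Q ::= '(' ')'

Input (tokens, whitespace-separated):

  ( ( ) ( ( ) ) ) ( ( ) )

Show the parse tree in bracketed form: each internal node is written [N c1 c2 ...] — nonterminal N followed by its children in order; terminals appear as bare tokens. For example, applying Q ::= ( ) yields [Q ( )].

B
Q B
( B ) B
( Q B ) B
( ( ) B ) B
( ( ) Q ) B
( ( ) ( B ) ) B
( ( ) ( Q ) ) B
( ( ) ( ( ) ) ) B
( ( ) ( ( ) ) ) Q
( ( ) ( ( ) ) ) ( B )
( ( ) ( ( ) ) ) ( Q )
( ( ) ( ( ) ) ) ( ( ) )

[B [Q ( [B [Q ( )] [B [Q ( [B [Q ( )]] )]]] )] [B [Q ( [B [Q ( )]] )]]]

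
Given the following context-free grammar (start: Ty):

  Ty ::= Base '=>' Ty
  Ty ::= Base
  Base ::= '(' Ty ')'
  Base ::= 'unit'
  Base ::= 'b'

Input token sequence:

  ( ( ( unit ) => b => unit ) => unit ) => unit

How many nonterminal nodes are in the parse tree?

[Ty [Base ( [Ty [Base ( [Ty [Base ( [Ty [Base unit]] )] => [Ty [Base b] => [Ty [Base unit]]]] )] => [Ty [Base unit]]] )] => [Ty [Base unit]]]

16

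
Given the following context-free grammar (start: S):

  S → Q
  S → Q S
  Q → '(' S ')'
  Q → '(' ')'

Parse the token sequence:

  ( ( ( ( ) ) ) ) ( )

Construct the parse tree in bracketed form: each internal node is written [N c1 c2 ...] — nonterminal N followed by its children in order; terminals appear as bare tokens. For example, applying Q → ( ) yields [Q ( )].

S
Q S
( S ) S
( Q ) S
( ( S ) ) S
( ( Q ) ) S
( ( ( S ) ) ) S
( ( ( Q ) ) ) S
( ( ( ( ) ) ) ) S
( ( ( ( ) ) ) ) Q
( ( ( ( ) ) ) ) ( )

[S [Q ( [S [Q ( [S [Q ( [S [Q ( )]] )]] )]] )] [S [Q ( )]]]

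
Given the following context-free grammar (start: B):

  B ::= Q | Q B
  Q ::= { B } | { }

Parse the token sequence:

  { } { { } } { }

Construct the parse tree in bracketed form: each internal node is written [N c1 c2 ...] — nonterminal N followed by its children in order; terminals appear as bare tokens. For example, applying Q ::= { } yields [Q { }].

[B [Q { }] [B [Q { [B [Q { }]] }] [B [Q { }]]]]

B
Q B
{ } B
{ } Q B
{ } { B } B
{ } { Q } B
{ } { { } } B
{ } { { } } Q
{ } { { } } { }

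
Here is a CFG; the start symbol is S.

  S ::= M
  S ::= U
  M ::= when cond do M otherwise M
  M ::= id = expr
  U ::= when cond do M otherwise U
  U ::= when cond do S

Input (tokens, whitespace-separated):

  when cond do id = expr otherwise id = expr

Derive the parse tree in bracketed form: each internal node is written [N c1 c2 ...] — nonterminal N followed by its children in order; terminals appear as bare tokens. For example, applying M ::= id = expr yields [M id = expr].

S
M
when cond do M otherwise M
when cond do id = expr otherwise M
when cond do id = expr otherwise id = expr

[S [M when cond do [M id = expr] otherwise [M id = expr]]]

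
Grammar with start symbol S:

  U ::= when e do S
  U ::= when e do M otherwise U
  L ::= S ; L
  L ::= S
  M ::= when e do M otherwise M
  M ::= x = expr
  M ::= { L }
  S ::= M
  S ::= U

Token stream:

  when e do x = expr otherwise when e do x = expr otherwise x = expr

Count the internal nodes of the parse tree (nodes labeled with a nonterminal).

[S [M when e do [M x = expr] otherwise [M when e do [M x = expr] otherwise [M x = expr]]]]

6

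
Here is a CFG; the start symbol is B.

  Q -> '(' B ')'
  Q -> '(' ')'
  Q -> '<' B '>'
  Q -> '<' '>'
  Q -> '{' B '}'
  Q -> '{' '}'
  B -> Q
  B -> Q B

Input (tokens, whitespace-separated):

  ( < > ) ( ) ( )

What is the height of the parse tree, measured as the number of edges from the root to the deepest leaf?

[B [Q ( [B [Q < >]] )] [B [Q ( )] [B [Q ( )]]]]

4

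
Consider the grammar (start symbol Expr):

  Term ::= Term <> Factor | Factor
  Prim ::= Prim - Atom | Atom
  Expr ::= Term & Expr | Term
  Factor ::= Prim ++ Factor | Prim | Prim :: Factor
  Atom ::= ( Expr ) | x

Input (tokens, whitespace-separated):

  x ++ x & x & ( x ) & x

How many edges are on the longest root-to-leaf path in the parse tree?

12

[Expr [Term [Factor [Prim [Atom x]] ++ [Factor [Prim [Atom x]]]]] & [Expr [Term [Factor [Prim [Atom x]]]] & [Expr [Term [Factor [Prim [Atom ( [Expr [Term [Factor [Prim [Atom x]]]]] )]]]] & [Expr [Term [Factor [Prim [Atom x]]]]]]]]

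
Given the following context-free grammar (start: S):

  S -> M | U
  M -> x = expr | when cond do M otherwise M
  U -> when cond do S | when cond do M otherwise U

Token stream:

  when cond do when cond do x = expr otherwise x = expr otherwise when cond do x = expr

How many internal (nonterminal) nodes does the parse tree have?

[S [U when cond do [M when cond do [M x = expr] otherwise [M x = expr]] otherwise [U when cond do [S [M x = expr]]]]]

8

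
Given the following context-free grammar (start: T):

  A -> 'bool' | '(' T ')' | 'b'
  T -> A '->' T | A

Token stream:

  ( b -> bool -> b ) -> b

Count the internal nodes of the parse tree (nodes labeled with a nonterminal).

10

[T [A ( [T [A b] -> [T [A bool] -> [T [A b]]]] )] -> [T [A b]]]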